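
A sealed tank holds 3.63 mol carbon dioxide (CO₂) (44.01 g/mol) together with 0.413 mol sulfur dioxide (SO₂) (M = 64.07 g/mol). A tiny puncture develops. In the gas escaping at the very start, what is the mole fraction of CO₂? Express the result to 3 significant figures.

Effusion rate of each component ∝ n_i/√M_i (partial pressure × 1/√M).
x_CO₂(eff) = (n_CO₂/√M_CO₂) / (n_CO₂/√M_CO₂ + n_SO₂/√M_SO₂)
= (3.63/√44.01) / (3.63/√44.01 + 0.413/√64.07) = 0.5472/(0.5472 + 0.05160) = 0.914.

0.914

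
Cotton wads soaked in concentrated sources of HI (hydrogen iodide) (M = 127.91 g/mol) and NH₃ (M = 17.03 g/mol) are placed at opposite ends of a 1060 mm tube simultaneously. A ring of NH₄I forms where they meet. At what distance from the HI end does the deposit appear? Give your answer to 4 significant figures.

Distances travelled in equal time are proportional to diffusion rates, so d_HI/d_NH₃ = √(M_NH₃/M_HI) = √(17.03/127.91) = 0.3649.
With d_HI + d_NH₃ = 1060 mm, d_NH₃ = 1060/(1 + 0.3649) = 776.6 mm.
d_HI = 1060 − 776.6 = 283.4 mm.

283.4 mm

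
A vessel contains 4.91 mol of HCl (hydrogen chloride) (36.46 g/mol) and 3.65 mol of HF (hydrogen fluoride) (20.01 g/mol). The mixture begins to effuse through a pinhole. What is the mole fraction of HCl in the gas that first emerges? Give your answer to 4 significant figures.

Rate_i ∝ x_i/√M_i (Graham's law weighted by mole fraction), so the effusate composition follows n_i/√M_i.
Mole fraction of HCl in the effusate = (n_HCl/√M_HCl) / (n_HCl/√M_HCl + n_HF/√M_HF)
= (4.91/√36.46) / (4.91/√36.46 + 3.65/√20.01) = 0.8132/(0.8132 + 0.8160) = 0.4991.

0.4991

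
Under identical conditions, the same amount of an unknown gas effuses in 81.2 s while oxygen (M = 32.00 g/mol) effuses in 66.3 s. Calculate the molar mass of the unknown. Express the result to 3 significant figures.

48.0 g/mol

By Graham's law, t_X/t_O₂ = √(M_X/M_O₂).
81.2/66.3 = 1.225 = √(M_X/32.00)
M_X = 32.00 × 1.225² = 32.00 × 1.500 = 48.0 g/mol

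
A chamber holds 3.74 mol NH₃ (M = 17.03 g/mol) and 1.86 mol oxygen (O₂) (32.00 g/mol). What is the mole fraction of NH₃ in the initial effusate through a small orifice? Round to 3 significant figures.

0.734

The effusion rate of species i is ∝ p_i/√M_i ∝ n_i/√M_i.
x_NH₃(eff) = (n_NH₃/√M_NH₃) / (n_NH₃/√M_NH₃ + n_O₂/√M_O₂)
= (3.74/√17.03) / (3.74/√17.03 + 1.86/√32.00) = 0.9063/(0.9063 + 0.3288) = 0.734.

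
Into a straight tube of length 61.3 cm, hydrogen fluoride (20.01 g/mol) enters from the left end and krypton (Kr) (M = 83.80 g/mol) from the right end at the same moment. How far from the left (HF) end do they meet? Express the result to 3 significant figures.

41.2 cm

In equal time, each gas travels a distance ∝ its rate ∝ 1/√M, so d_HF/d_Kr = √(M_Kr/M_HF) = √(83.80/20.01) = 2.046.
With d_HF + d_Kr = 61.3 cm, d_Kr = 61.3/(1 + 2.046) = 20.12 cm.
d_HF = 61.3 − 20.12 = 41.2 cm.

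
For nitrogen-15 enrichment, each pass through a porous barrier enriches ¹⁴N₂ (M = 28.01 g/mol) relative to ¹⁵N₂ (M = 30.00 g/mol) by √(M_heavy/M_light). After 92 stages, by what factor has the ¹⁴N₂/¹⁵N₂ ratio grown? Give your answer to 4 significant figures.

Overall factor = α^92 with α = √(30.00/28.01), i.e. (30.00/28.01)^(92/2).
= 1.07105^46 = 23.51.

23.51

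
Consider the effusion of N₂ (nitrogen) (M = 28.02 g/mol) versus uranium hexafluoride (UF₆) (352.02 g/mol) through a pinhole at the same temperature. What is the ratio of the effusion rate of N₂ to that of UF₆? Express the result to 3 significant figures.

Graham's law gives rate_N₂/rate_UF₆ = √(M_UF₆/M_N₂) = √(352.02/28.02) = √12.56 = 3.54.

3.54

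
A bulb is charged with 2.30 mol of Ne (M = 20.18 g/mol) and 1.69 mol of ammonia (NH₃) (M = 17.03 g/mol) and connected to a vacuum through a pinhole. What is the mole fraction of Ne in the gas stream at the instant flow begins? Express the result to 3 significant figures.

0.556

Effusion rate of each component ∝ n_i/√M_i (partial pressure × 1/√M).
So x_Ne in the escaping gas = (n_Ne/√M_Ne) / Σ(n_i/√M_i)
= (2.30/√20.18) / (2.30/√20.18 + 1.69/√17.03) = 0.5120/(0.5120 + 0.4095) = 0.556.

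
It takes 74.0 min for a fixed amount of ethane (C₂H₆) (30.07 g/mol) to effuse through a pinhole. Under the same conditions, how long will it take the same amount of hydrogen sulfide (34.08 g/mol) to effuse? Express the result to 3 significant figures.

Since effusion rate ∝ 1/√M, t_H₂S/t_C₂H₆ = √(M_H₂S/M_C₂H₆) = √(34.08/30.07) = √1.133 = 1.065.
So the time for H₂S is 74.0 × 1.065 = 78.8 min.

78.8 min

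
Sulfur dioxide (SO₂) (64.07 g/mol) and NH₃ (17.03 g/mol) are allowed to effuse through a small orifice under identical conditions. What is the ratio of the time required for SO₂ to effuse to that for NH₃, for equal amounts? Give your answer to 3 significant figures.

Using Graham's law: t_SO₂/t_NH₃ = √(M_SO₂/M_NH₃) = √(64.07/17.03) = √3.762 = 1.94.

1.94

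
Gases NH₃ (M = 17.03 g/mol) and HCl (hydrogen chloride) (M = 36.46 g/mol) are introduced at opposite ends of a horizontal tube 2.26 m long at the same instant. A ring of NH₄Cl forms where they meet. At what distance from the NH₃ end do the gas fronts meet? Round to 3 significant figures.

The fronts meet when d_NH₃ + d_HCl = L with d_NH₃/d_HCl = √(M_HCl/M_NH₃) (Graham's law). Here √(M_HCl/M_NH₃) = √(36.46/17.03) = 1.463.
With d_NH₃ + d_HCl = 2.26 m, d_HCl = 2.26/(1 + 1.463) = 0.9175 m.
d_NH₃ = 2.26 − 0.9175 = 1.34 m.

1.34 m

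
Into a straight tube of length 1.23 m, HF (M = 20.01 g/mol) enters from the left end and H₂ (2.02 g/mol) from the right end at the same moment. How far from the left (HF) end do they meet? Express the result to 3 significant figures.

0.297 m

Graham's law gives d_HF/d_H₂ = rate_HF/rate_H₂ = √(M_H₂/M_HF) = √(2.02/20.01) = 0.3177.
With d_HF + d_H₂ = 1.23 m, d_H₂ = 1.23/(1 + 0.3177) = 0.9334 m.
d_HF = 1.23 − 0.9334 = 0.297 m.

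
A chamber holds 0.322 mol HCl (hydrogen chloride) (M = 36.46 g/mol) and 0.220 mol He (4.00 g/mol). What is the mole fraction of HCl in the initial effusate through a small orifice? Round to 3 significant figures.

Rate_i ∝ x_i/√M_i (Graham's law weighted by mole fraction), so the effusate composition follows n_i/√M_i.
Mole fraction of HCl in the effusate = (n_HCl/√M_HCl) / (n_HCl/√M_HCl + n_He/√M_He)
= (0.322/√36.46) / (0.322/√36.46 + 0.220/√4.00) = 0.05333/(0.05333 + 0.1100) = 0.327.

0.327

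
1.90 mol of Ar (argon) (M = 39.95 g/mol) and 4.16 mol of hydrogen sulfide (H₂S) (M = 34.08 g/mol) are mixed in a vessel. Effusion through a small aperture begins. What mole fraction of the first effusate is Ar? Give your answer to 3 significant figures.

0.297

Rate_i ∝ x_i/√M_i (Graham's law weighted by mole fraction), so the effusate composition follows n_i/√M_i.
x_Ar(eff) = (n_Ar/√M_Ar) / (n_Ar/√M_Ar + n_H₂S/√M_H₂S)
= (1.90/√39.95) / (1.90/√39.95 + 4.16/√34.08) = 0.3006/(0.3006 + 0.7126) = 0.297.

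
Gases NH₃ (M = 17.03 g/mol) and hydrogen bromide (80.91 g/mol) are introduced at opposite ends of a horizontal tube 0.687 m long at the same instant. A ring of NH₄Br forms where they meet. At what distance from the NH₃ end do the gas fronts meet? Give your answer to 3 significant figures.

The fronts meet when d_NH₃ + d_HBr = L with d_NH₃/d_HBr = √(M_HBr/M_NH₃) (Graham's law). Here √(M_HBr/M_NH₃) = √(80.91/17.03) = 2.180.
With d_NH₃ + d_HBr = 0.687 m, d_HBr = 0.687/(1 + 2.180) = 0.2161 m.
d_NH₃ = 0.687 − 0.2161 = 0.471 m.

0.471 m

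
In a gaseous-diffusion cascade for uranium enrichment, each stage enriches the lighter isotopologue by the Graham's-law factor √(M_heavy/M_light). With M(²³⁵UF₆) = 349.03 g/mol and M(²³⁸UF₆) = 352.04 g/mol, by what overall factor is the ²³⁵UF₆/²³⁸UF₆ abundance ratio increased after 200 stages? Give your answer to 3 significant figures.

Each stage multiplies the ratio by α = √(352.04/349.03), so after 200 stages the overall factor is α^200 = (352.04/349.03)^(200/2).
= 1.00862^100 = 2.36.

2.36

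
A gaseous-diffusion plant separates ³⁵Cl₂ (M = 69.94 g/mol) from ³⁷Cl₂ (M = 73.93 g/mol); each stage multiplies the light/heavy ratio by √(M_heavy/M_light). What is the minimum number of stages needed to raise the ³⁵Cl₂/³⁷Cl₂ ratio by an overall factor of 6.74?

69

With α = √(73.93/69.94) per stage, ln α = ½ ln(1.05705) = 0.02774.
Need α^N ≥ 6.74 ⇒ N ≥ ln(6.74) / ln α = 1.908 / 0.02774 = 68.78.
Minimum whole number of stages: N = 69.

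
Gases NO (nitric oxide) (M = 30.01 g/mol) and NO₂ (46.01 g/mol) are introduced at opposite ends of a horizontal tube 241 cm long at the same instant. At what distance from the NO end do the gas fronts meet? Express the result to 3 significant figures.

Distances travelled in equal time are proportional to diffusion rates, so d_NO/d_NO₂ = √(M_NO₂/M_NO) = √(46.01/30.01) = 1.238.
With d_NO + d_NO₂ = 241 cm, d_NO₂ = 241/(1 + 1.238) = 107.7 cm.
d_NO = 241 − 107.7 = 133 cm.

133 cm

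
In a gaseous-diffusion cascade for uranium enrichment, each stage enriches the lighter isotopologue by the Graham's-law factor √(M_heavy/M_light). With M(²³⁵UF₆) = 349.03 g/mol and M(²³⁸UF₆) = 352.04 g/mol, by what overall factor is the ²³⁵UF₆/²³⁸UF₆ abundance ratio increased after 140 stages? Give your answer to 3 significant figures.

After 140 stages the ratio has grown by (√(352.04/349.03))^140 = (352.04/349.03)^(140/2).
= 1.00862^70 = 1.82.

1.82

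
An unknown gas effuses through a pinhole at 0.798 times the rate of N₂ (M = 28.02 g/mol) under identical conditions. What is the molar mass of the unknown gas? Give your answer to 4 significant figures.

44.00 g/mol

Using Graham's law: rate_X/rate_N₂ = √(M_N₂/M_X).
0.798 = √(28.02/M_X)
M_X = 28.02 / 0.798² = 28.02 / 0.6368 = 44.00 g/mol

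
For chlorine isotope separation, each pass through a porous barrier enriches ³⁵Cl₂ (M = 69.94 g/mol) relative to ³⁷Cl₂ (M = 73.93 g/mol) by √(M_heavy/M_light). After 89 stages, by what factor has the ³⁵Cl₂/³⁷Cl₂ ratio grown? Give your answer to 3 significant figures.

After 89 stages the ratio has grown by (√(73.93/69.94))^89 = (73.93/69.94)^(89/2).
= 1.05705^(89/2) = 11.8.

11.8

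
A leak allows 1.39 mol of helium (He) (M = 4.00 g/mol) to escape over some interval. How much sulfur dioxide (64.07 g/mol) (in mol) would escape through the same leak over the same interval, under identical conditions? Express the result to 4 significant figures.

0.3473 mol

By Graham's law, rate_SO₂/rate_He = √(M_He/M_SO₂) = √(4.00/64.07) = √0.06243 = 0.2499.
So the amount for SO₂ is 1.39 × 0.2499 = 0.3473 mol.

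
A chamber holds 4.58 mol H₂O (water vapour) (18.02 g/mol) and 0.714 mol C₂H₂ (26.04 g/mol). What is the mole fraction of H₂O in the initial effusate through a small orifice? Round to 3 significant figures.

0.885

Rate_i ∝ x_i/√M_i (Graham's law weighted by mole fraction), so the effusate composition follows n_i/√M_i.
x_H₂O(eff) = (n_H₂O/√M_H₂O) / (n_H₂O/√M_H₂O + n_C₂H₂/√M_C₂H₂)
= (4.58/√18.02) / (4.58/√18.02 + 0.714/√26.04) = 1.079/(1.079 + 0.1399) = 0.885.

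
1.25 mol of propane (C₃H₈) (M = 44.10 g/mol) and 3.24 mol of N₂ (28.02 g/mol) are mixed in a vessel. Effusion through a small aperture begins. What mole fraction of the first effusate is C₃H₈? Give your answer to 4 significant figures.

0.2352

The effusion rate of species i is ∝ p_i/√M_i ∝ n_i/√M_i.
Mole fraction of C₃H₈ in the effusate = (n_C₃H₈/√M_C₃H₈) / (n_C₃H₈/√M_C₃H₈ + n_N₂/√M_N₂)
= (1.25/√44.10) / (1.25/√44.10 + 3.24/√28.02) = 0.1882/(0.1882 + 0.6121) = 0.2352.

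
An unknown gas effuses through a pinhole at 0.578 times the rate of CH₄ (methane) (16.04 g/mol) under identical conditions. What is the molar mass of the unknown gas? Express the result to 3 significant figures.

Graham's law gives rate_X/rate_CH₄ = √(M_CH₄/M_X).
0.578 = √(16.04/M_X)
M_X = 16.04 / 0.578² = 16.04 / 0.3341 = 48.0 g/mol

48.0 g/mol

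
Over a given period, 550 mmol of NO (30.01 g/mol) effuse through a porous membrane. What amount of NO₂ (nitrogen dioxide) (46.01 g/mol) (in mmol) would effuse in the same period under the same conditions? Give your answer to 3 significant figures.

Using Graham's law: rate_NO₂/rate_NO = √(M_NO/M_NO₂) = √(30.01/46.01) = √0.6522 = 0.8076.
So the amount for NO₂ is 550 × 0.8076 = 444 mmol.

444 mmol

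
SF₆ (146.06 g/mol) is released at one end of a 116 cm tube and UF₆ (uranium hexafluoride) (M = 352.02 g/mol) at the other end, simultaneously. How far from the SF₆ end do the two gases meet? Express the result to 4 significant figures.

Distances travelled in equal time are proportional to diffusion rates, so d_SF₆/d_UF₆ = √(M_UF₆/M_SF₆) = √(352.02/146.06) = 1.552.
With d_SF₆ + d_UF₆ = 116 cm, d_UF₆ = 116/(1 + 1.552) = 45.45 cm.
d_SF₆ = 116 − 45.45 = 70.55 cm.

70.55 cm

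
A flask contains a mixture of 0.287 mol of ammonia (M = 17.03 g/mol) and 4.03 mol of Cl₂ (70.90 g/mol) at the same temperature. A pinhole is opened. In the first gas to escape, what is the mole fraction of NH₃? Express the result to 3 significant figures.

0.127

Effusion rate of each component ∝ n_i/√M_i (partial pressure × 1/√M).
x_NH₃(eff) = (n_NH₃/√M_NH₃) / (n_NH₃/√M_NH₃ + n_Cl₂/√M_Cl₂)
= (0.287/√17.03) / (0.287/√17.03 + 4.03/√70.90) = 0.06955/(0.06955 + 0.4786) = 0.127.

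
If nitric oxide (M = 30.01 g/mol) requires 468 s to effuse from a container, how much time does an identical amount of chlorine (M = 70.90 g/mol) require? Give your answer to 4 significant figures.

719.3 s

Graham's law gives t_Cl₂/t_NO = √(M_Cl₂/M_NO) = √(70.90/30.01) = √2.363 = 1.537.
So the time for Cl₂ is 468 × 1.537 = 719.3 s.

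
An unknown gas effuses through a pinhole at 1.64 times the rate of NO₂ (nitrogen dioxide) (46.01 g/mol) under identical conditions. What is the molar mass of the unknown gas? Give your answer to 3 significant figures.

Graham's law gives rate_X/rate_NO₂ = √(M_NO₂/M_X).
1.64 = √(46.01/M_X)
M_X = 46.01 / 1.64² = 46.01 / 2.690 = 17.1 g/mol

17.1 g/mol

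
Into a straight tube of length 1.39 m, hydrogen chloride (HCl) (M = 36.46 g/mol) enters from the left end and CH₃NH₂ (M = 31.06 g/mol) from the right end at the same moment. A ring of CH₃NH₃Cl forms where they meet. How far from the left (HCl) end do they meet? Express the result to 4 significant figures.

Distances travelled in equal time are proportional to diffusion rates, so d_HCl/d_CH₃NH₂ = √(M_CH₃NH₂/M_HCl) = √(31.06/36.46) = 0.9230.
With d_HCl + d_CH₃NH₂ = 1.39 m, d_CH₃NH₂ = 1.39/(1 + 0.9230) = 0.7228 m.
d_HCl = 1.39 − 0.7228 = 0.6672 m.

0.6672 m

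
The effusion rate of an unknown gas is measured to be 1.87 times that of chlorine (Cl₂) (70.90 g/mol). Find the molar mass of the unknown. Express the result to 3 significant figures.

20.3 g/mol

Since effusion rate ∝ 1/√M, rate_X/rate_Cl₂ = √(M_Cl₂/M_X).
1.87 = √(70.90/M_X)
M_X = 70.90 / 1.87² = 70.90 / 3.497 = 20.3 g/mol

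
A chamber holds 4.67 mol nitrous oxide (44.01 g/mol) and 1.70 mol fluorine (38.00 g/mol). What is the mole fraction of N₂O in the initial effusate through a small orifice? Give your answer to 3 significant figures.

Effusion rate of each component ∝ n_i/√M_i (partial pressure × 1/√M).
So x_N₂O in the escaping gas = (n_N₂O/√M_N₂O) / Σ(n_i/√M_i)
= (4.67/√44.01) / (4.67/√44.01 + 1.70/√38.00) = 0.7039/(0.7039 + 0.2758) = 0.719.

0.719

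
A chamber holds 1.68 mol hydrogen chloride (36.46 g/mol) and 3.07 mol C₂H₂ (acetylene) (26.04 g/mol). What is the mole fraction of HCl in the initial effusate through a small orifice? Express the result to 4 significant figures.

0.3162

The effusion rate of species i is ∝ p_i/√M_i ∝ n_i/√M_i.
x_HCl(eff) = (n_HCl/√M_HCl) / (n_HCl/√M_HCl + n_C₂H₂/√M_C₂H₂)
= (1.68/√36.46) / (1.68/√36.46 + 3.07/√26.04) = 0.2782/(0.2782 + 0.6016) = 0.3162.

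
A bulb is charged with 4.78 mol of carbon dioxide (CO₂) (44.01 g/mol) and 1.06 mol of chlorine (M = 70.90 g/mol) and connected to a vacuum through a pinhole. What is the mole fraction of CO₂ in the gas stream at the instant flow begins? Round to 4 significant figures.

Rate_i ∝ x_i/√M_i (Graham's law weighted by mole fraction), so the effusate composition follows n_i/√M_i.
x_CO₂(eff) = (n_CO₂/√M_CO₂) / (n_CO₂/√M_CO₂ + n_Cl₂/√M_Cl₂)
= (4.78/√44.01) / (4.78/√44.01 + 1.06/√70.90) = 0.7205/(0.7205 + 0.1259) = 0.8513.

0.8513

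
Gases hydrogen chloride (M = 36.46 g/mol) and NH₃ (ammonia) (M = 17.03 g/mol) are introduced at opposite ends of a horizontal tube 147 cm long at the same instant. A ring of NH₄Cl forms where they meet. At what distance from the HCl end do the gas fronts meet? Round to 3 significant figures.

Graham's law gives d_HCl/d_NH₃ = rate_HCl/rate_NH₃ = √(M_NH₃/M_HCl) = √(17.03/36.46) = 0.6834.
With d_HCl + d_NH₃ = 147 cm, d_NH₃ = 147/(1 + 0.6834) = 87.32 cm.
d_HCl = 147 − 87.32 = 59.7 cm.

59.7 cm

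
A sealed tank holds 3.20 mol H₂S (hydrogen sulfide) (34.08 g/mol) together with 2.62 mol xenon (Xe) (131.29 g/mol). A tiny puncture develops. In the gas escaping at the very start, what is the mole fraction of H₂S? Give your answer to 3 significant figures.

0.706

Effusion rate of each component ∝ n_i/√M_i (partial pressure × 1/√M).
Mole fraction of H₂S in the effusate = (n_H₂S/√M_H₂S) / (n_H₂S/√M_H₂S + n_Xe/√M_Xe)
= (3.20/√34.08) / (3.20/√34.08 + 2.62/√131.29) = 0.5482/(0.5482 + 0.2287) = 0.706.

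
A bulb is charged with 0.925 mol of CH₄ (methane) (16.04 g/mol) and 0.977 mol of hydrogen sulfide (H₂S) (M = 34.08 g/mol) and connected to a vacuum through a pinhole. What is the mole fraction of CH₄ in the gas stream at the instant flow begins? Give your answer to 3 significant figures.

The effusion rate of species i is ∝ p_i/√M_i ∝ n_i/√M_i.
So x_CH₄ in the escaping gas = (n_CH₄/√M_CH₄) / Σ(n_i/√M_i)
= (0.925/√16.04) / (0.925/√16.04 + 0.977/√34.08) = 0.2310/(0.2310 + 0.1674) = 0.580.

0.580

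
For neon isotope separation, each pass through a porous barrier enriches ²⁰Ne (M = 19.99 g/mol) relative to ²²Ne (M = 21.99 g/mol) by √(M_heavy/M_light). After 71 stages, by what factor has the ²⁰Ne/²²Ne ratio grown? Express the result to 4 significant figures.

29.52

The single-stage factor is √(M_heavy/M_light), so 71 stages give [√(21.99/19.99)]^71 = (21.99/19.99)^(71/2).
= 1.10005^(71/2) = 29.52.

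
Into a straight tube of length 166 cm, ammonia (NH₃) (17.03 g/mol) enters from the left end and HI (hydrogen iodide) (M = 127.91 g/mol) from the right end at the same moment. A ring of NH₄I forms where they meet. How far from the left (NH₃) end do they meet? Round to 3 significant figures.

The fronts meet when d_NH₃ + d_HI = L with d_NH₃/d_HI = √(M_HI/M_NH₃) (Graham's law). Here √(M_HI/M_NH₃) = √(127.91/17.03) = 2.741.
With d_NH₃ + d_HI = 166 cm, d_HI = 166/(1 + 2.741) = 44.38 cm.
d_NH₃ = 166 − 44.38 = 122 cm.

122 cm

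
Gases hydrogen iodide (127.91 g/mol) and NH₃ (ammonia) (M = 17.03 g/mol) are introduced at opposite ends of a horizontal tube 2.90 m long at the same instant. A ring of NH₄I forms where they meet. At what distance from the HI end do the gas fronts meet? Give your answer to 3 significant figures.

The fronts meet when d_HI + d_NH₃ = L with d_HI/d_NH₃ = √(M_NH₃/M_HI) (Graham's law). Here √(M_NH₃/M_HI) = √(17.03/127.91) = 0.3649.
With d_HI + d_NH₃ = 2.90 m, d_NH₃ = 2.90/(1 + 0.3649) = 2.125 m.
d_HI = 2.90 − 2.125 = 0.775 m.

0.775 m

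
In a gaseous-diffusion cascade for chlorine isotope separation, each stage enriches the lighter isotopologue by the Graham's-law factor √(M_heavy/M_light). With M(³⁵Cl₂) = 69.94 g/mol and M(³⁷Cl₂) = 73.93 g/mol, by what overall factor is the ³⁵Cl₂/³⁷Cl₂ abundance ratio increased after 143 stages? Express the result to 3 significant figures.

After 143 stages the ratio has grown by (√(73.93/69.94))^143 = (73.93/69.94)^(143/2).
= 1.05705^(143/2) = 52.8.

52.8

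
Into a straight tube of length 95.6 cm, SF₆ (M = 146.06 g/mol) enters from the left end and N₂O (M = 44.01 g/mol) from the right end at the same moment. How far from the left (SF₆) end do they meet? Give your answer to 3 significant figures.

Distances travelled in equal time are proportional to diffusion rates, so d_SF₆/d_N₂O = √(M_N₂O/M_SF₆) = √(44.01/146.06) = 0.5489.
With d_SF₆ + d_N₂O = 95.6 cm, d_N₂O = 95.6/(1 + 0.5489) = 61.72 cm.
d_SF₆ = 95.6 − 61.72 = 33.9 cm.

33.9 cm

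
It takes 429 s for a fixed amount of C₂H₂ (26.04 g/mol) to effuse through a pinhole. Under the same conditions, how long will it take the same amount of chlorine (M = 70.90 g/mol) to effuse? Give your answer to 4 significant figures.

707.9 s

Since effusion rate ∝ 1/√M, t_Cl₂/t_C₂H₂ = √(M_Cl₂/M_C₂H₂) = √(70.90/26.04) = √2.723 = 1.650.
So the time for Cl₂ is 429 × 1.650 = 707.9 s.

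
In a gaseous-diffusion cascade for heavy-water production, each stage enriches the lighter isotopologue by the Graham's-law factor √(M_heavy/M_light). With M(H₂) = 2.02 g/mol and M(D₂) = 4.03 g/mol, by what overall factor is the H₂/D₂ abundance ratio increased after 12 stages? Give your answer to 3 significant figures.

63.1

Each stage multiplies the ratio by α = √(4.03/2.02), so after 12 stages the overall factor is α^12 = (4.03/2.02)^(12/2).
= 1.99505^6 = 63.1.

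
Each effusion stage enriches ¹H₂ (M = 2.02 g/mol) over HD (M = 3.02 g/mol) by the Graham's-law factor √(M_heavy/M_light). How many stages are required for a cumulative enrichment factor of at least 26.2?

With α = √(3.02/2.02) per stage, ln α = ½ ln(1.49505) = 0.2011.
Need α^N ≥ 26.2 ⇒ N ≥ ln(26.2) / ln α = 3.266 / 0.2011 = 16.24.
Rounding up, N = 17 stages.

17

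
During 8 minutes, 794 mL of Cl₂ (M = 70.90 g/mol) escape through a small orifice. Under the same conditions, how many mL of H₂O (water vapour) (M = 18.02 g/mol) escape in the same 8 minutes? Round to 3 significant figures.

1570 mL

Since effusion rate ∝ 1/√M, rate_H₂O/rate_Cl₂ = √(M_Cl₂/M_H₂O) = √(70.90/18.02) = √3.935 = 1.984.
So the volume for H₂O is 794 × 1.984 = 1570 mL.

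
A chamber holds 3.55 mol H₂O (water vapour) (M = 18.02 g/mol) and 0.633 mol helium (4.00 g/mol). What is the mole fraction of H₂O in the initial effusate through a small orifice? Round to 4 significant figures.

The effusion rate of species i is ∝ p_i/√M_i ∝ n_i/√M_i.
x_H₂O(eff) = (n_H₂O/√M_H₂O) / (n_H₂O/√M_H₂O + n_He/√M_He)
= (3.55/√18.02) / (3.55/√18.02 + 0.633/√4.00) = 0.8363/(0.8363 + 0.3165) = 0.7254.

0.7254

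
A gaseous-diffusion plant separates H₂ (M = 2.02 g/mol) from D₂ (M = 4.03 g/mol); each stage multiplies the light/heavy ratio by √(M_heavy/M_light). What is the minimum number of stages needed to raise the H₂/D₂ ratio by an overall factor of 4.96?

5

Single-stage factor α = √(4.03/2.02), so ln α = ½ ln(1.99505) = 0.3453.
Need α^N ≥ 4.96 ⇒ N ≥ ln(4.96) / ln α = 1.601 / 0.3453 = 4.64.
Rounding up, N = 5 stages.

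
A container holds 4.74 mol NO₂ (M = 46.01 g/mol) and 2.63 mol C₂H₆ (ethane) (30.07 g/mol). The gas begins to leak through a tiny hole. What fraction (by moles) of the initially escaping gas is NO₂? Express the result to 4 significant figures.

0.5930

Rate_i ∝ x_i/√M_i (Graham's law weighted by mole fraction), so the effusate composition follows n_i/√M_i.
So x_NO₂ in the escaping gas = (n_NO₂/√M_NO₂) / Σ(n_i/√M_i)
= (4.74/√46.01) / (4.74/√46.01 + 2.63/√30.07) = 0.6988/(0.6988 + 0.4796) = 0.5930.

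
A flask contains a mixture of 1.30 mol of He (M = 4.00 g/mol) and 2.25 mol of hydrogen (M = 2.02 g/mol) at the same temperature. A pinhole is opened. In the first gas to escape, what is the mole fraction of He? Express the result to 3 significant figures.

Effusion rate of each component ∝ n_i/√M_i (partial pressure × 1/√M).
x_He(eff) = (n_He/√M_He) / (n_He/√M_He + n_H₂/√M_H₂)
= (1.30/√4.00) / (1.30/√4.00 + 2.25/√2.02) = 0.6500/(0.6500 + 1.583) = 0.291.

0.291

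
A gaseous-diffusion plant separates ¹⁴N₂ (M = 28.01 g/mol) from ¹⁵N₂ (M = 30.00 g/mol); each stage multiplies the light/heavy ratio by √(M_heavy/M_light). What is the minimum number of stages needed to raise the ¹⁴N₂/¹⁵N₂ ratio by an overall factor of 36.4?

Per stage α = (30.00/28.01)^(1/2) = 1.07105^0.5, giving ln α = 0.03432.
Need α^N ≥ 36.4 ⇒ N ≥ ln(36.4) / ln α = 3.595 / 0.03432 = 104.74.
Rounding up, N = 105 stages.

105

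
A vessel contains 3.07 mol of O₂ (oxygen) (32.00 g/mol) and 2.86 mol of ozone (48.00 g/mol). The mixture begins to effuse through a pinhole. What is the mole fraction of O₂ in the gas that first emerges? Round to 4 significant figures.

0.5680

Effusion rate of each component ∝ n_i/√M_i (partial pressure × 1/√M).
x_O₂(eff) = (n_O₂/√M_O₂) / (n_O₂/√M_O₂ + n_O₃/√M_O₃)
= (3.07/√32.00) / (3.07/√32.00 + 2.86/√48.00) = 0.5427/(0.5427 + 0.4128) = 0.5680.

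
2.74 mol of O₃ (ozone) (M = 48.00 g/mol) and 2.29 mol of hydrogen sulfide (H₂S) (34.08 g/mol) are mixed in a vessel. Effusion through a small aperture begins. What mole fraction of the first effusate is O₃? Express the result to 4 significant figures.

0.5020

Each component's effusion rate ∝ (its partial pressure)·(1/√M) ∝ n_i/√M_i.
x_O₃(eff) = (n_O₃/√M_O₃) / (n_O₃/√M_O₃ + n_H₂S/√M_H₂S)
= (2.74/√48.00) / (2.74/√48.00 + 2.29/√34.08) = 0.3955/(0.3955 + 0.3923) = 0.5020.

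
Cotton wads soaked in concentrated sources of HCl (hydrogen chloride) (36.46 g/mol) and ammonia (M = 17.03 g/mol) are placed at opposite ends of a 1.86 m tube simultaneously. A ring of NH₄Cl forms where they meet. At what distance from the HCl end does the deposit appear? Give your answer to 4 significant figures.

0.7551 m

The fronts meet when d_HCl + d_NH₃ = L with d_HCl/d_NH₃ = √(M_NH₃/M_HCl) (Graham's law). Here √(M_NH₃/M_HCl) = √(17.03/36.46) = 0.6834.
With d_HCl + d_NH₃ = 1.86 m, d_NH₃ = 1.86/(1 + 0.6834) = 1.105 m.
d_HCl = 1.86 − 1.105 = 0.7551 m.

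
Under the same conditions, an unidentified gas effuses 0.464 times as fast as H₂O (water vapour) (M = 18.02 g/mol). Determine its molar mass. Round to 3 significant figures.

83.7 g/mol

From Graham's law, rate_X/rate_H₂O = √(M_H₂O/M_X).
0.464 = √(18.02/M_X)
M_X = 18.02 / 0.464² = 18.02 / 0.2153 = 83.7 g/mol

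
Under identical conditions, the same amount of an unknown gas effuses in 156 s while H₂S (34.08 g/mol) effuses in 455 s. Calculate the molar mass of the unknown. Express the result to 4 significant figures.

4.006 g/mol

Graham's law gives t_X/t_H₂S = √(M_X/M_H₂S).
156/455 = 0.3429 = √(M_X/34.08)
M_X = 34.08 × 0.3429² = 34.08 × 0.1176 = 4.006 g/mol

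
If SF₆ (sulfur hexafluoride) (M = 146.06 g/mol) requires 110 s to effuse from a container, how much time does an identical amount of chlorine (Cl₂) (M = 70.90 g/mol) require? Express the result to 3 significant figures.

Since effusion rate ∝ 1/√M, t_Cl₂/t_SF₆ = √(M_Cl₂/M_SF₆) = √(70.90/146.06) = √0.4854 = 0.6967.
So the time for Cl₂ is 110 × 0.6967 = 76.6 s.

76.6 s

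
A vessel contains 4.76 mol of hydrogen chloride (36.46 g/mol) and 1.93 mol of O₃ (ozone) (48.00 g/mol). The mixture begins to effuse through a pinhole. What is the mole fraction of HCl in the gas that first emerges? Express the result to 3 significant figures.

0.739

Rate_i ∝ x_i/√M_i (Graham's law weighted by mole fraction), so the effusate composition follows n_i/√M_i.
Mole fraction of HCl in the effusate = (n_HCl/√M_HCl) / (n_HCl/√M_HCl + n_O₃/√M_O₃)
= (4.76/√36.46) / (4.76/√36.46 + 1.93/√48.00) = 0.7883/(0.7883 + 0.2786) = 0.739.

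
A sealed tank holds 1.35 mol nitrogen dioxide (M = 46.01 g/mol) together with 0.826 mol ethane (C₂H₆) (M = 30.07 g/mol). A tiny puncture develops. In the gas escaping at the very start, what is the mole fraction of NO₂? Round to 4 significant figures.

0.5692

Effusion rate of each component ∝ n_i/√M_i (partial pressure × 1/√M).
So x_NO₂ in the escaping gas = (n_NO₂/√M_NO₂) / Σ(n_i/√M_i)
= (1.35/√46.01) / (1.35/√46.01 + 0.826/√30.07) = 0.1990/(0.1990 + 0.1506) = 0.5692.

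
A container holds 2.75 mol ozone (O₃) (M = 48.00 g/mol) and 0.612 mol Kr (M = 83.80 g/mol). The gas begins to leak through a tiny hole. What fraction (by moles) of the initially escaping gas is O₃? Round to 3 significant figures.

Each component's effusion rate ∝ (its partial pressure)·(1/√M) ∝ n_i/√M_i.
So x_O₃ in the escaping gas = (n_O₃/√M_O₃) / Σ(n_i/√M_i)
= (2.75/√48.00) / (2.75/√48.00 + 0.612/√83.80) = 0.3969/(0.3969 + 0.06685) = 0.856.

0.856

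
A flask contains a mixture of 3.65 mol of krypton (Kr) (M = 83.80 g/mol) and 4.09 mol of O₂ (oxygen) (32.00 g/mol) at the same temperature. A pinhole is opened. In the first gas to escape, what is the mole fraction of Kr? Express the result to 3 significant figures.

0.355

Effusion rate of each component ∝ n_i/√M_i (partial pressure × 1/√M).
So x_Kr in the escaping gas = (n_Kr/√M_Kr) / Σ(n_i/√M_i)
= (3.65/√83.80) / (3.65/√83.80 + 4.09/√32.00) = 0.3987/(0.3987 + 0.7230) = 0.355.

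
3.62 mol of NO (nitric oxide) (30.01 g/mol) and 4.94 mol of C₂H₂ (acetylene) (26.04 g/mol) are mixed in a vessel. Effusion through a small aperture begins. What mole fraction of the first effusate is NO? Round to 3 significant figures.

The effusion rate of species i is ∝ p_i/√M_i ∝ n_i/√M_i.
So x_NO in the escaping gas = (n_NO/√M_NO) / Σ(n_i/√M_i)
= (3.62/√30.01) / (3.62/√30.01 + 4.94/√26.04) = 0.6608/(0.6608 + 0.9681) = 0.406.

0.406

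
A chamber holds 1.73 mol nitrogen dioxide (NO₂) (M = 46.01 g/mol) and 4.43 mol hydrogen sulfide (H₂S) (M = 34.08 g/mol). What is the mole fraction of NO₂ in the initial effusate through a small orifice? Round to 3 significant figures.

Each component's effusion rate ∝ (its partial pressure)·(1/√M) ∝ n_i/√M_i.
Mole fraction of NO₂ in the effusate = (n_NO₂/√M_NO₂) / (n_NO₂/√M_NO₂ + n_H₂S/√M_H₂S)
= (1.73/√46.01) / (1.73/√46.01 + 4.43/√34.08) = 0.2550/(0.2550 + 0.7588) = 0.252.

0.252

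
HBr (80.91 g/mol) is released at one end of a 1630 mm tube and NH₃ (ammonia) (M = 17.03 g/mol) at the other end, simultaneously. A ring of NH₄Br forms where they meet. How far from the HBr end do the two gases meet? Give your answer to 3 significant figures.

Graham's law gives d_HBr/d_NH₃ = rate_HBr/rate_NH₃ = √(M_NH₃/M_HBr) = √(17.03/80.91) = 0.4588.
With d_HBr + d_NH₃ = 1630 mm, d_NH₃ = 1630/(1 + 0.4588) = 1117 mm.
d_HBr = 1630 − 1117 = 513 mm.

513 mm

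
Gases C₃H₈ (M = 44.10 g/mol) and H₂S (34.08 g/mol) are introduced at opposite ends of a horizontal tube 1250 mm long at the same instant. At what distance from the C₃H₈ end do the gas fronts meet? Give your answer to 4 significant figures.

584.8 mm

In equal time, each gas travels a distance ∝ its rate ∝ 1/√M, so d_C₃H₈/d_H₂S = √(M_H₂S/M_C₃H₈) = √(34.08/44.10) = 0.8791.
With d_C₃H₈ + d_H₂S = 1250 mm, d_H₂S = 1250/(1 + 0.8791) = 665.2 mm.
d_C₃H₈ = 1250 − 665.2 = 584.8 mm.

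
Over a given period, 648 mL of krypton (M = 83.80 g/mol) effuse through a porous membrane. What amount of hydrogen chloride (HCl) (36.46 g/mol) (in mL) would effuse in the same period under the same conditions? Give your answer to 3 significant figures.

982 mL

Using Graham's law: rate_HCl/rate_Kr = √(M_Kr/M_HCl) = √(83.80/36.46) = √2.298 = 1.516.
So the volume for HCl is 648 × 1.516 = 982 mL.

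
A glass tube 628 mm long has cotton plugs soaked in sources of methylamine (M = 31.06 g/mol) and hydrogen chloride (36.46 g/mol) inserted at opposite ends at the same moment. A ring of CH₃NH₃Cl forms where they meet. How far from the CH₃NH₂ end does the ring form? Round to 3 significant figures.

327 mm

Distances travelled in equal time are proportional to diffusion rates, so d_CH₃NH₂/d_HCl = √(M_HCl/M_CH₃NH₂) = √(36.46/31.06) = 1.083.
With d_CH₃NH₂ + d_HCl = 628 mm, d_HCl = 628/(1 + 1.083) = 301.4 mm.
d_CH₃NH₂ = 628 − 301.4 = 327 mm.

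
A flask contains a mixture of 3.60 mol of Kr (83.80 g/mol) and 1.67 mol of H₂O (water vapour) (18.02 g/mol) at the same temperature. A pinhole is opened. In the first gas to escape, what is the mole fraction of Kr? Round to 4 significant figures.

0.4999

The effusion rate of species i is ∝ p_i/√M_i ∝ n_i/√M_i.
So x_Kr in the escaping gas = (n_Kr/√M_Kr) / Σ(n_i/√M_i)
= (3.60/√83.80) / (3.60/√83.80 + 1.67/√18.02) = 0.3933/(0.3933 + 0.3934) = 0.4999.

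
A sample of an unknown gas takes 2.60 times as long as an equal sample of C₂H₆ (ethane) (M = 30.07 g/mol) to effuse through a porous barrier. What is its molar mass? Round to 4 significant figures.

From Graham's law, t_X/t_C₂H₆ = √(M_X/M_C₂H₆).
2.60 = √(M_X/30.07)
M_X = 30.07 × 2.60² = 30.07 × 6.760 = 203.3 g/mol

203.3 g/mol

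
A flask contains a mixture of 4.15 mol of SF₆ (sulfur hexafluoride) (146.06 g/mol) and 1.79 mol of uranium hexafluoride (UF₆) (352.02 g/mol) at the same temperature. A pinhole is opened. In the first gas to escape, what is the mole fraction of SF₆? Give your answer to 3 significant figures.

0.783

Rate_i ∝ x_i/√M_i (Graham's law weighted by mole fraction), so the effusate composition follows n_i/√M_i.
x_SF₆(eff) = (n_SF₆/√M_SF₆) / (n_SF₆/√M_SF₆ + n_UF₆/√M_UF₆)
= (4.15/√146.06) / (4.15/√146.06 + 1.79/√352.02) = 0.3434/(0.3434 + 0.09540) = 0.783.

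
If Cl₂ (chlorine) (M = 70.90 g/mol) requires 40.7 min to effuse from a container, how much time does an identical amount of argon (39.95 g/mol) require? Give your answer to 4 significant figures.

By Graham's law, t_Ar/t_Cl₂ = √(M_Ar/M_Cl₂) = √(39.95/70.90) = √0.5635 = 0.7506.
So the time for Ar is 40.7 × 0.7506 = 30.55 min.

30.55 min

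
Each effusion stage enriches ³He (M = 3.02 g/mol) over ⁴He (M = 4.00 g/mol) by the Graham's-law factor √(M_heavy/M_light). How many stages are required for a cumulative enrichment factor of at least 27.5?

Single-stage factor α = √(4.00/3.02), so ln α = ½ ln(1.32450) = 0.1405.
Need α^N ≥ 27.5 ⇒ N ≥ ln(27.5) / ln α = 3.314 / 0.1405 = 23.59.
Rounding up, N = 24 stages.

24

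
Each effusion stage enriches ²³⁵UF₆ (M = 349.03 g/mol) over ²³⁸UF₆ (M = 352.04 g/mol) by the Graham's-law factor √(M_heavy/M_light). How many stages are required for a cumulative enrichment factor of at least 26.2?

With α = √(352.04/349.03) per stage, ln α = ½ ln(1.00862) = 0.004293.
Need α^N ≥ 26.2 ⇒ N ≥ ln(26.2) / ln α = 3.266 / 0.004293 = 760.64.
So at least 761 stages are needed.

761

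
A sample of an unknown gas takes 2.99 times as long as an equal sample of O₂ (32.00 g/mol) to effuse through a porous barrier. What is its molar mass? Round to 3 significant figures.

Using Graham's law: t_X/t_O₂ = √(M_X/M_O₂).
2.99 = √(M_X/32.00)
M_X = 32.00 × 2.99² = 32.00 × 8.940 = 286 g/mol

286 g/mol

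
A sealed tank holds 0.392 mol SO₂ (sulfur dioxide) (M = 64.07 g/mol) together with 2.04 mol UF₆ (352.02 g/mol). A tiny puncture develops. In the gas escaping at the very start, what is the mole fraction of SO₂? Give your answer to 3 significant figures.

0.311

Effusion rate of each component ∝ n_i/√M_i (partial pressure × 1/√M).
x_SO₂(eff) = (n_SO₂/√M_SO₂) / (n_SO₂/√M_SO₂ + n_UF₆/√M_UF₆)
= (0.392/√64.07) / (0.392/√64.07 + 2.04/√352.02) = 0.04897/(0.04897 + 0.1087) = 0.311.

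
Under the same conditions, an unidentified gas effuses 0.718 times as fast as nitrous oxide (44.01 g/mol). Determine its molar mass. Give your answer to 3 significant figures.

Using Graham's law: rate_X/rate_N₂O = √(M_N₂O/M_X).
0.718 = √(44.01/M_X)
M_X = 44.01 / 0.718² = 44.01 / 0.5155 = 85.4 g/mol

85.4 g/mol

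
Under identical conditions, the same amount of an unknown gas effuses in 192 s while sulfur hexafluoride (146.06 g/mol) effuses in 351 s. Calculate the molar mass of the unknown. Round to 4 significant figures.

By Graham's law, t_X/t_SF₆ = √(M_X/M_SF₆).
192/351 = 0.5470 = √(M_X/146.06)
M_X = 146.06 × 0.5470² = 146.06 × 0.2992 = 43.70 g/mol

43.70 g/mol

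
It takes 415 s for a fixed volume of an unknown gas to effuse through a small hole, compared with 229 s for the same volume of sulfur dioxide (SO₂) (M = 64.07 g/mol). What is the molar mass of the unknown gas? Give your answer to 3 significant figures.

By Graham's law, t_X/t_SO₂ = √(M_X/M_SO₂).
415/229 = 1.812 = √(M_X/64.07)
M_X = 64.07 × 1.812² = 64.07 × 3.284 = 210 g/mol

210 g/mol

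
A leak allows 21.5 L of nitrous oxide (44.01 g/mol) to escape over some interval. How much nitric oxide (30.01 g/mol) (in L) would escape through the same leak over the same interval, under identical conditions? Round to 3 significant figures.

Graham's law gives rate_NO/rate_N₂O = √(M_N₂O/M_NO) = √(44.01/30.01) = √1.467 = 1.211.
So the volume for NO is 21.5 × 1.211 = 26.0 L.

26.0 L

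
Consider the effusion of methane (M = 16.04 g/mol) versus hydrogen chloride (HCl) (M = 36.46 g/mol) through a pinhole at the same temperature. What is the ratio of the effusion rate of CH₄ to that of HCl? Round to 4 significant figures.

1.508

Graham's law gives rate_CH₄/rate_HCl = √(M_HCl/M_CH₄) = √(36.46/16.04) = √2.273 = 1.508.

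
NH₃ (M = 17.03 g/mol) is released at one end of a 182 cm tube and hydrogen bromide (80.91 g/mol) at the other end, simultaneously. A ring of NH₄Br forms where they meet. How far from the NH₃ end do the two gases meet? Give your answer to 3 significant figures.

Distances travelled in equal time are proportional to diffusion rates, so d_NH₃/d_HBr = √(M_HBr/M_NH₃) = √(80.91/17.03) = 2.180.
With d_NH₃ + d_HBr = 182 cm, d_HBr = 182/(1 + 2.180) = 57.24 cm.
d_NH₃ = 182 − 57.24 = 125 cm.

125 cm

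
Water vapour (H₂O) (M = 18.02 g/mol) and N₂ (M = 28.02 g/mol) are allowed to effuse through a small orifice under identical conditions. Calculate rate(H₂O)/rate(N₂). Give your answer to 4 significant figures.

Using Graham's law: rate_H₂O/rate_N₂ = √(M_N₂/M_H₂O) = √(28.02/18.02) = √1.555 = 1.247.

1.247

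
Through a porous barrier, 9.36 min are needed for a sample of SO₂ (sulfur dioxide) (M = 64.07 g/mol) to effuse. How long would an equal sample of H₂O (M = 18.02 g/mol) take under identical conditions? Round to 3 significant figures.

By Graham's law, t_H₂O/t_SO₂ = √(M_H₂O/M_SO₂) = √(18.02/64.07) = √0.2813 = 0.5303.
So the time for H₂O is 9.36 × 0.5303 = 4.96 min.

4.96 min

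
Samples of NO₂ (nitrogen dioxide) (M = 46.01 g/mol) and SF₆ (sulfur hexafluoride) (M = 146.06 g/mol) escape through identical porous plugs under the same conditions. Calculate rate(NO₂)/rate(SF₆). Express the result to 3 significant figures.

Using Graham's law: rate_NO₂/rate_SF₆ = √(M_SF₆/M_NO₂) = √(146.06/46.01) = √3.175 = 1.78.

1.78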